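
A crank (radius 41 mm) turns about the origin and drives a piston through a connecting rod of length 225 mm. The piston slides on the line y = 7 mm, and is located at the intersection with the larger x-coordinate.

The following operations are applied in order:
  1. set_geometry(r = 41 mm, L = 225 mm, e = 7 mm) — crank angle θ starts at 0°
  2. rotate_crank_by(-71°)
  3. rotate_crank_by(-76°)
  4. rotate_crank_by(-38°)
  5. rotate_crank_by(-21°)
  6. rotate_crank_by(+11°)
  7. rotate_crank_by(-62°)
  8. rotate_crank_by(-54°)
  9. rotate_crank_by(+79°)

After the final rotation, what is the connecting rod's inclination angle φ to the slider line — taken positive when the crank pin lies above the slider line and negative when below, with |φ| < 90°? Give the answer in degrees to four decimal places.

6.4584

set_geometry: r = 41 mm, L = 225 mm, e = 7 mm; θ ← 0°
rotate_crank_by(-71°): θ ← 0° -71° = -71°
rotate_crank_by(-76°): θ ← -71° -76° = -147°
rotate_crank_by(-38°): θ ← -147° -38° = -185°
rotate_crank_by(-21°): θ ← -185° -21° = -206°
rotate_crank_by(+11°): θ ← -206° +11° = -195°
rotate_crank_by(-62°): θ ← -195° -62° = -257°
rotate_crank_by(-54°): θ ← -257° -54° = -311°
rotate_crank_by(+79°): θ ← -311° +79° = -232°
crank pin P = (r cos θ, r sin θ) = (-25.242120, 32.308441)
h = r sin θ − e = 32.308441 − 7 = 25.308441
sin φ = h / L = 25.308441 / 225 = 0.11248196
φ = arcsin(0.11248196) = 6.458410°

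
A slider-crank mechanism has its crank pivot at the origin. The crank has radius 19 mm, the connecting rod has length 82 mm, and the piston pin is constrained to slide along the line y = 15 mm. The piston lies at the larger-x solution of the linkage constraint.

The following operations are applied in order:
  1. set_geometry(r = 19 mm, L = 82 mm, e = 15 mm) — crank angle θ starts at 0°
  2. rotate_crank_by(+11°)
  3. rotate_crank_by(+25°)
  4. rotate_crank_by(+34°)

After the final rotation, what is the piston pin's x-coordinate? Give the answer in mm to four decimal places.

88.4487

set_geometry: r = 19 mm, L = 82 mm, e = 15 mm; θ ← 0°
rotate_crank_by(+11°): θ ← 0° +11° = 11°
rotate_crank_by(+25°): θ ← 11° +25° = 36°
rotate_crank_by(+34°): θ ← 36° +34° = 70°
crank pin P = (r cos θ, r sin θ) = (6.498383, 17.854160)
h = r sin θ − e = 17.854160 − 15 = 2.854160
x = r cos θ + √(L² − h²) = 6.498383 + √(6724.0 − 8.1462) = 6.498383 + 81.950313 = 88.448696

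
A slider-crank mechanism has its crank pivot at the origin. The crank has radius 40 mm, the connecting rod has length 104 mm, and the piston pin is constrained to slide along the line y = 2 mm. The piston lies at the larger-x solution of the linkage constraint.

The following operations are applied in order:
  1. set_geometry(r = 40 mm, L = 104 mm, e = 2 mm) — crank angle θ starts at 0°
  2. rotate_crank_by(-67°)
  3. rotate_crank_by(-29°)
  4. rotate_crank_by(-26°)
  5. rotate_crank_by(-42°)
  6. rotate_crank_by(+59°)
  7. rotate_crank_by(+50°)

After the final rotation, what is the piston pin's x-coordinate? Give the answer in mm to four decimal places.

120.9600

set_geometry: r = 40 mm, L = 104 mm, e = 2 mm; θ ← 0°
rotate_crank_by(-67°): θ ← 0° -67° = -67°
rotate_crank_by(-29°): θ ← -67° -29° = -96°
rotate_crank_by(-26°): θ ← -96° -26° = -122°
rotate_crank_by(-42°): θ ← -122° -42° = -164°
rotate_crank_by(+59°): θ ← -164° +59° = -105°
rotate_crank_by(+50°): θ ← -105° +50° = -55°
crank pin P = (r cos θ, r sin θ) = (22.943057, -32.766082)
h = r sin θ − e = -32.766082 − 2 = -34.766082
x = r cos θ + √(L² − h²) = 22.943057 + √(10816.0 − 1208.6804) = 22.943057 + 98.016935 = 120.959993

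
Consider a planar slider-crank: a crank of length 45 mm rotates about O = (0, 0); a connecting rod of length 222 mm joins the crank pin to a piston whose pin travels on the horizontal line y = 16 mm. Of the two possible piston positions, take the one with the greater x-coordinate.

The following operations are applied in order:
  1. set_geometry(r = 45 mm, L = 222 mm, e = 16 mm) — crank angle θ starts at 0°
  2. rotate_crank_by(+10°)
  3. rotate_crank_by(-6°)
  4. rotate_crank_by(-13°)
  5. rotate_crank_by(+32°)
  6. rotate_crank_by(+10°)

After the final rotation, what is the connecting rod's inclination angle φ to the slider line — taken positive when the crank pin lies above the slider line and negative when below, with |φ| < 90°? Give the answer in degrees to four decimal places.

2.1966

set_geometry: r = 45 mm, L = 222 mm, e = 16 mm; θ ← 0°
rotate_crank_by(+10°): θ ← 0° +10° = 10°
rotate_crank_by(-6°): θ ← 10° -6° = 4°
rotate_crank_by(-13°): θ ← 4° -13° = -9°
rotate_crank_by(+32°): θ ← -9° +32° = 23°
rotate_crank_by(+10°): θ ← 23° +10° = 33°
crank pin P = (r cos θ, r sin θ) = (37.740176, 24.508757)
h = r sin θ − e = 24.508757 − 16 = 8.508757
sin φ = h / L = 8.508757 / 222 = 0.03832773
φ = arcsin(0.03832773) = 2.196555°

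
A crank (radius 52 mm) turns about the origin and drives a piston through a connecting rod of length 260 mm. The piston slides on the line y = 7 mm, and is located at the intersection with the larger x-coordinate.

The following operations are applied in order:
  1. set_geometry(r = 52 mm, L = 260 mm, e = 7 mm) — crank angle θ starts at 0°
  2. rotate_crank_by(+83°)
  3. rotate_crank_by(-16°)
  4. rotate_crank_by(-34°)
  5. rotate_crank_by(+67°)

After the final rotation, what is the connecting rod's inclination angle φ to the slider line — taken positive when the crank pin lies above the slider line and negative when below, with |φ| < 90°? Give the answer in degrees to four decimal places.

set_geometry: r = 52 mm, L = 260 mm, e = 7 mm; θ ← 0°
rotate_crank_by(+83°): θ ← 0° +83° = 83°
rotate_crank_by(-16°): θ ← 83° -16° = 67°
rotate_crank_by(-34°): θ ← 67° -34° = 33°
rotate_crank_by(+67°): θ ← 33° +67° = 100°
crank pin P = (r cos θ, r sin θ) = (-9.029705, 51.210003)
h = r sin θ − e = 51.210003 − 7 = 44.210003
sin φ = h / L = 44.210003 / 260 = 0.17003847
φ = arcsin(0.17003847) = 9.790056°

9.7901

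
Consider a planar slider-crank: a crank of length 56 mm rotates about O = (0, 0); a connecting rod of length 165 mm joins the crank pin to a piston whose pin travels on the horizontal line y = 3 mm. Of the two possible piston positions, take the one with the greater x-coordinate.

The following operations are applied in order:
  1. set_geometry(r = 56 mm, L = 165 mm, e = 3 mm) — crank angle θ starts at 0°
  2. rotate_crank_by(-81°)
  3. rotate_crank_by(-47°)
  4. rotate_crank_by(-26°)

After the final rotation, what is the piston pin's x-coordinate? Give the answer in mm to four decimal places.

set_geometry: r = 56 mm, L = 165 mm, e = 3 mm; θ ← 0°
rotate_crank_by(-81°): θ ← 0° -81° = -81°
rotate_crank_by(-47°): θ ← -81° -47° = -128°
rotate_crank_by(-26°): θ ← -128° -26° = -154°
crank pin P = (r cos θ, r sin θ) = (-50.332467, -24.548784)
h = r sin θ − e = -24.548784 − 3 = -27.548784
x = r cos θ + √(L² − h²) = -50.332467 + √(27225.0 − 758.9355) = -50.332467 + 162.683940 = 112.351474

112.3515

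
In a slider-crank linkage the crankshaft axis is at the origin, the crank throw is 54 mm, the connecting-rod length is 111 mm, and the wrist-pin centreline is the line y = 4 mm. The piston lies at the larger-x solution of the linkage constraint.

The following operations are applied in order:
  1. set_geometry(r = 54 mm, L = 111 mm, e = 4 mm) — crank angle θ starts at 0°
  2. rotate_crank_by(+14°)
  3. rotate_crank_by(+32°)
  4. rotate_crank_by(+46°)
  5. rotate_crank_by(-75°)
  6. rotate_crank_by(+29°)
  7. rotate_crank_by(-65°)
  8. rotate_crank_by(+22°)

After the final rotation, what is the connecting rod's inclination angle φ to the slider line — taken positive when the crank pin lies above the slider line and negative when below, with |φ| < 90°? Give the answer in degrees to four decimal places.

set_geometry: r = 54 mm, L = 111 mm, e = 4 mm; θ ← 0°
rotate_crank_by(+14°): θ ← 0° +14° = 14°
rotate_crank_by(+32°): θ ← 14° +32° = 46°
rotate_crank_by(+46°): θ ← 46° +46° = 92°
rotate_crank_by(-75°): θ ← 92° -75° = 17°
rotate_crank_by(+29°): θ ← 17° +29° = 46°
rotate_crank_by(-65°): θ ← 46° -65° = -19°
rotate_crank_by(+22°): θ ← -19° +22° = 3°
crank pin P = (r cos θ, r sin θ) = (53.925995, 2.826142)
h = r sin θ − e = 2.826142 − 4 = -1.173858
sin φ = h / L = -1.173858 / 111 = -0.01057530
φ = arcsin(-0.01057530) = -0.605931°

-0.6059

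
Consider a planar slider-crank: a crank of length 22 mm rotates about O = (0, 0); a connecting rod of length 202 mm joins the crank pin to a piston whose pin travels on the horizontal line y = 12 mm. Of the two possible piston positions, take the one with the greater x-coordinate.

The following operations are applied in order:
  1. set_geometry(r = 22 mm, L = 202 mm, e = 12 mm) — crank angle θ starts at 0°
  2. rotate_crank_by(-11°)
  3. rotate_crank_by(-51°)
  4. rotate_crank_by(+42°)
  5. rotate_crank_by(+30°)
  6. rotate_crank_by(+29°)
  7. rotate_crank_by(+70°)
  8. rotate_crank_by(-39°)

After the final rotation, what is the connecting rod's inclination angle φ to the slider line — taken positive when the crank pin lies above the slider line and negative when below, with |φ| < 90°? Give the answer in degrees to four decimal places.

set_geometry: r = 22 mm, L = 202 mm, e = 12 mm; θ ← 0°
rotate_crank_by(-11°): θ ← 0° -11° = -11°
rotate_crank_by(-51°): θ ← -11° -51° = -62°
rotate_crank_by(+42°): θ ← -62° +42° = -20°
rotate_crank_by(+30°): θ ← -20° +30° = 10°
rotate_crank_by(+29°): θ ← 10° +29° = 39°
rotate_crank_by(+70°): θ ← 39° +70° = 109°
rotate_crank_by(-39°): θ ← 109° -39° = 70°
crank pin P = (r cos θ, r sin θ) = (7.524443, 20.673238)
h = r sin θ − e = 20.673238 − 12 = 8.673238
sin φ = h / L = 8.673238 / 202 = 0.04293682
φ = arcsin(0.04293682) = 2.460855°

2.4609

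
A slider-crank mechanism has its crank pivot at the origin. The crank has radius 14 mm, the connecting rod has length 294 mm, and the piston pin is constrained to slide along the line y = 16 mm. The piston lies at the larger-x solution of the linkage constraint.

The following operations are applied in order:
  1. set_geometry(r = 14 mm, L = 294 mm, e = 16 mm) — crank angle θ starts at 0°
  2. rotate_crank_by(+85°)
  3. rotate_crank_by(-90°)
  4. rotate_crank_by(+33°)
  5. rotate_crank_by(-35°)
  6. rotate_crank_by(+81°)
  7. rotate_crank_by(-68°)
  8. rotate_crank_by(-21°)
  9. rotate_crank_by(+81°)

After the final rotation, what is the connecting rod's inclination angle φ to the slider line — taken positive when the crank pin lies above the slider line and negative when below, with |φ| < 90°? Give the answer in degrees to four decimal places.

set_geometry: r = 14 mm, L = 294 mm, e = 16 mm; θ ← 0°
rotate_crank_by(+85°): θ ← 0° +85° = 85°
rotate_crank_by(-90°): θ ← 85° -90° = -5°
rotate_crank_by(+33°): θ ← -5° +33° = 28°
rotate_crank_by(-35°): θ ← 28° -35° = -7°
rotate_crank_by(+81°): θ ← -7° +81° = 74°
rotate_crank_by(-68°): θ ← 74° -68° = 6°
rotate_crank_by(-21°): θ ← 6° -21° = -15°
rotate_crank_by(+81°): θ ← -15° +81° = 66°
crank pin P = (r cos θ, r sin θ) = (5.694313, 12.789636)
h = r sin θ − e = 12.789636 − 16 = -3.210364
sin φ = h / L = -3.210364 / 294 = -0.01091960
φ = arcsin(-0.01091960) = -0.625660°

-0.6257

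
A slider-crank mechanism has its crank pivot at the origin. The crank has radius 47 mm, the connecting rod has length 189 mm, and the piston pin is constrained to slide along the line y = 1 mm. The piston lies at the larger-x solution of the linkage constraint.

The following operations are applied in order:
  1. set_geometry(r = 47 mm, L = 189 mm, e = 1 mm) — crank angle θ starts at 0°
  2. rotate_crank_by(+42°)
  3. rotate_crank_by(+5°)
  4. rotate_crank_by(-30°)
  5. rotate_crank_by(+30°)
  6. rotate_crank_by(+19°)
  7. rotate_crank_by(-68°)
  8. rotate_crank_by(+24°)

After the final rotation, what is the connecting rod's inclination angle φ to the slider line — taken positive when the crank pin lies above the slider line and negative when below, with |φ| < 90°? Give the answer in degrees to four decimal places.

5.0408

set_geometry: r = 47 mm, L = 189 mm, e = 1 mm; θ ← 0°
rotate_crank_by(+42°): θ ← 0° +42° = 42°
rotate_crank_by(+5°): θ ← 42° +5° = 47°
rotate_crank_by(-30°): θ ← 47° -30° = 17°
rotate_crank_by(+30°): θ ← 17° +30° = 47°
rotate_crank_by(+19°): θ ← 47° +19° = 66°
rotate_crank_by(-68°): θ ← 66° -68° = -2°
rotate_crank_by(+24°): θ ← -2° +24° = 22°
crank pin P = (r cos θ, r sin θ) = (43.577641, 17.606510)
h = r sin θ − e = 17.606510 − 1 = 16.606510
sin φ = h / L = 16.606510 / 189 = 0.08786513
φ = arcsin(0.08786513) = 5.040802°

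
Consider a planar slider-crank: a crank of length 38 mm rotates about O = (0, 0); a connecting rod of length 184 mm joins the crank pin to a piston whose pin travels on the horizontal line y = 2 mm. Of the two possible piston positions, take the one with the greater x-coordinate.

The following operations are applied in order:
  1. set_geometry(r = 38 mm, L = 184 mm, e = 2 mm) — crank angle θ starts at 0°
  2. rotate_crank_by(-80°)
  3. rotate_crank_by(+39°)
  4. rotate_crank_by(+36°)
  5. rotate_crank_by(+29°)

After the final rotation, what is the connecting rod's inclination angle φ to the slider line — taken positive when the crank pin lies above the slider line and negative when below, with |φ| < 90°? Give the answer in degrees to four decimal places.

4.1938

set_geometry: r = 38 mm, L = 184 mm, e = 2 mm; θ ← 0°
rotate_crank_by(-80°): θ ← 0° -80° = -80°
rotate_crank_by(+39°): θ ← -80° +39° = -41°
rotate_crank_by(+36°): θ ← -41° +36° = -5°
rotate_crank_by(+29°): θ ← -5° +29° = 24°
crank pin P = (r cos θ, r sin θ) = (34.714727, 15.455992)
h = r sin θ − e = 15.455992 − 2 = 13.455992
sin φ = h / L = 13.455992 / 184 = 0.07313039
φ = arcsin(0.07313039) = 4.193807°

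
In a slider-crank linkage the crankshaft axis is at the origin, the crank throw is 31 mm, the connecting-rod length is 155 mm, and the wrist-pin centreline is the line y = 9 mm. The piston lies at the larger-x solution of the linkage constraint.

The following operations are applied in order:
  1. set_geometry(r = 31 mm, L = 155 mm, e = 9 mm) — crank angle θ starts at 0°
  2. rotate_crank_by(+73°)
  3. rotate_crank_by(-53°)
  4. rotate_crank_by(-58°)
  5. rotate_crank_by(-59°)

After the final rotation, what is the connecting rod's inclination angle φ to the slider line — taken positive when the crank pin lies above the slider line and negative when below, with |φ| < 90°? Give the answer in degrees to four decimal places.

-14.8669

set_geometry: r = 31 mm, L = 155 mm, e = 9 mm; θ ← 0°
rotate_crank_by(+73°): θ ← 0° +73° = 73°
rotate_crank_by(-53°): θ ← 73° -53° = 20°
rotate_crank_by(-58°): θ ← 20° -58° = -38°
rotate_crank_by(-59°): θ ← -38° -59° = -97°
crank pin P = (r cos θ, r sin θ) = (-3.777950, -30.768931)
h = r sin θ − e = -30.768931 − 9 = -39.768931
sin φ = h / L = -39.768931 / 155 = -0.25657375
φ = arcsin(-0.25657375) = -14.866857°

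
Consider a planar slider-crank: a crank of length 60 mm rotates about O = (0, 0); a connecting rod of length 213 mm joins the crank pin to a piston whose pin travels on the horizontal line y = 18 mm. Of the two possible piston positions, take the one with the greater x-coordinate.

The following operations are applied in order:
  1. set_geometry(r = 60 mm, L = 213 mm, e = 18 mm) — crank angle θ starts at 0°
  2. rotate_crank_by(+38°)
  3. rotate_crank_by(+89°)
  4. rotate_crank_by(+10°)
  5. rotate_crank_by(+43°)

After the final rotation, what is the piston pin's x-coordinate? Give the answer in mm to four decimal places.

152.2381

set_geometry: r = 60 mm, L = 213 mm, e = 18 mm; θ ← 0°
rotate_crank_by(+38°): θ ← 0° +38° = 38°
rotate_crank_by(+89°): θ ← 38° +89° = 127°
rotate_crank_by(+10°): θ ← 127° +10° = 137°
rotate_crank_by(+43°): θ ← 137° +43° = 180°
crank pin P = (r cos θ, r sin θ) = (-60.000000, 0.000000)
h = r sin θ − e = 0.000000 − 18 = -18.000000
x = r cos θ + √(L² − h²) = -60.000000 + √(45369.0 − 324.0000) = -60.000000 + 212.238074 = 152.238074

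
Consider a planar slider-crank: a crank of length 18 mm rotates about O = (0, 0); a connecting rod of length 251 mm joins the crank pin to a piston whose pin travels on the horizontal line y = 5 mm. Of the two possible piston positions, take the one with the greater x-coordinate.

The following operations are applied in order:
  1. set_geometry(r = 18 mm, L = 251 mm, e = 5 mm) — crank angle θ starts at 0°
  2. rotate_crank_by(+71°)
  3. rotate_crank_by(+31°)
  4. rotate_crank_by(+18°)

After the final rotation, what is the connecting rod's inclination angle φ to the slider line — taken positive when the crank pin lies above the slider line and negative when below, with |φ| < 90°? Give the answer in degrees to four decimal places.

set_geometry: r = 18 mm, L = 251 mm, e = 5 mm; θ ← 0°
rotate_crank_by(+71°): θ ← 0° +71° = 71°
rotate_crank_by(+31°): θ ← 71° +31° = 102°
rotate_crank_by(+18°): θ ← 102° +18° = 120°
crank pin P = (r cos θ, r sin θ) = (-9.000000, 15.588457)
h = r sin θ − e = 15.588457 − 5 = 10.588457
sin φ = h / L = 10.588457 / 251 = 0.04218509
φ = arcsin(0.04218509) = 2.417745°

2.4177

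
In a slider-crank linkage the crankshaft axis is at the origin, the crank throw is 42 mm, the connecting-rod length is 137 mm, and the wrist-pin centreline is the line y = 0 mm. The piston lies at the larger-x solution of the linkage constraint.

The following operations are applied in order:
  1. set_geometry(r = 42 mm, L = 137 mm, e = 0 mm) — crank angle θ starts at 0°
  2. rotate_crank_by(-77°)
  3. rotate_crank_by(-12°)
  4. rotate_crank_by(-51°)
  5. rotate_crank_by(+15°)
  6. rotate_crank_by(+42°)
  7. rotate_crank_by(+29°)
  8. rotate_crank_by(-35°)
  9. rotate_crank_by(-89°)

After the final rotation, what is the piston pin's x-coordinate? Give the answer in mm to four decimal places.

set_geometry: r = 42 mm, L = 137 mm, e = 0 mm; θ ← 0°
rotate_crank_by(-77°): θ ← 0° -77° = -77°
rotate_crank_by(-12°): θ ← -77° -12° = -89°
rotate_crank_by(-51°): θ ← -89° -51° = -140°
rotate_crank_by(+15°): θ ← -140° +15° = -125°
rotate_crank_by(+42°): θ ← -125° +42° = -83°
rotate_crank_by(+29°): θ ← -83° +29° = -54°
rotate_crank_by(-35°): θ ← -54° -35° = -89°
rotate_crank_by(-89°): θ ← -89° -89° = -178°
crank pin P = (r cos θ, r sin θ) = (-41.974415, -1.465779)
h = r sin θ − e = -1.465779 − 0 = -1.465779
x = r cos θ + √(L² − h²) = -41.974415 + √(18769.0 − 2.1485) = -41.974415 + 136.992159 = 95.017744

95.0177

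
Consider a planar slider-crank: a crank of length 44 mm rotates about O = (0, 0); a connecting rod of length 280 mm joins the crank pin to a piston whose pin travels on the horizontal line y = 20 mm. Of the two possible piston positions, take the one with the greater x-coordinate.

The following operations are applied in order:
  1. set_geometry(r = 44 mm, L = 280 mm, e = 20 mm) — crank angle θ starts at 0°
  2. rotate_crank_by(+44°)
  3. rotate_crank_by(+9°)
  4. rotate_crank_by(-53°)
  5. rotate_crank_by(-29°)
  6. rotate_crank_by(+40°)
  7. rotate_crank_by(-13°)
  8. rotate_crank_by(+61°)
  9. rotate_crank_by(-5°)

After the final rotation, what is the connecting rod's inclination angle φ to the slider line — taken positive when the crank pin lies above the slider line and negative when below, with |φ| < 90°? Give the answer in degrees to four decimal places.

set_geometry: r = 44 mm, L = 280 mm, e = 20 mm; θ ← 0°
rotate_crank_by(+44°): θ ← 0° +44° = 44°
rotate_crank_by(+9°): θ ← 44° +9° = 53°
rotate_crank_by(-53°): θ ← 53° -53° = 0°
rotate_crank_by(-29°): θ ← 0° -29° = -29°
rotate_crank_by(+40°): θ ← -29° +40° = 11°
rotate_crank_by(-13°): θ ← 11° -13° = -2°
rotate_crank_by(+61°): θ ← -2° +61° = 59°
rotate_crank_by(-5°): θ ← 59° -5° = 54°
crank pin P = (r cos θ, r sin θ) = (25.862551, 35.596748)
h = r sin θ − e = 35.596748 − 20 = 15.596748
sin φ = h / L = 15.596748 / 280 = 0.05570267
φ = arcsin(0.05570267) = 3.193181°

3.1932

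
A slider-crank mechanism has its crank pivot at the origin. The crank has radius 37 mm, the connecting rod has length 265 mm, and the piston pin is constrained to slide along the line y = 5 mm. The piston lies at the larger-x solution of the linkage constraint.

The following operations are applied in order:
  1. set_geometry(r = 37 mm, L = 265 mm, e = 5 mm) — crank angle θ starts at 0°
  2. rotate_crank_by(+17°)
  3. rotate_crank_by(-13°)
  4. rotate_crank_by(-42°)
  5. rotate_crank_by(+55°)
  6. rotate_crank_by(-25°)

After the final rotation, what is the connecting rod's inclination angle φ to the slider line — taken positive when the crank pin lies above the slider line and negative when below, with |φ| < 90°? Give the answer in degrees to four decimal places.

set_geometry: r = 37 mm, L = 265 mm, e = 5 mm; θ ← 0°
rotate_crank_by(+17°): θ ← 0° +17° = 17°
rotate_crank_by(-13°): θ ← 17° -13° = 4°
rotate_crank_by(-42°): θ ← 4° -42° = -38°
rotate_crank_by(+55°): θ ← -38° +55° = 17°
rotate_crank_by(-25°): θ ← 17° -25° = -8°
crank pin P = (r cos θ, r sin θ) = (36.639919, -5.149405)
h = r sin θ − e = -5.149405 − 5 = -10.149405
sin φ = h / L = -10.149405 / 265 = -0.03829964
φ = arcsin(-0.03829964) = -2.194945°

-2.1949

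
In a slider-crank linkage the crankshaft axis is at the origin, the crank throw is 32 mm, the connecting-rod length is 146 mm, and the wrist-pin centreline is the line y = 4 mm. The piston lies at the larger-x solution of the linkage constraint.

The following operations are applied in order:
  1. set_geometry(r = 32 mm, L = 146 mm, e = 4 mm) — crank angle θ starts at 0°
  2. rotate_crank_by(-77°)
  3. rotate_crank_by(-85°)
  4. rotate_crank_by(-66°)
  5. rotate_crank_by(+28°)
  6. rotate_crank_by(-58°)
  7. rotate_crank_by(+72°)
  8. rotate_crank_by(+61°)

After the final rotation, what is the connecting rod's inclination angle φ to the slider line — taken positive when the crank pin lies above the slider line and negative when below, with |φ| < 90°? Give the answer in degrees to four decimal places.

-11.9429

set_geometry: r = 32 mm, L = 146 mm, e = 4 mm; θ ← 0°
rotate_crank_by(-77°): θ ← 0° -77° = -77°
rotate_crank_by(-85°): θ ← -77° -85° = -162°
rotate_crank_by(-66°): θ ← -162° -66° = -228°
rotate_crank_by(+28°): θ ← -228° +28° = -200°
rotate_crank_by(-58°): θ ← -200° -58° = -258°
rotate_crank_by(+72°): θ ← -258° +72° = -186°
rotate_crank_by(+61°): θ ← -186° +61° = -125°
crank pin P = (r cos θ, r sin θ) = (-18.354446, -26.212865)
h = r sin θ − e = -26.212865 − 4 = -30.212865
sin φ = h / L = -30.212865 / 146 = -0.20693743
φ = arcsin(-0.20693743) = -11.942938°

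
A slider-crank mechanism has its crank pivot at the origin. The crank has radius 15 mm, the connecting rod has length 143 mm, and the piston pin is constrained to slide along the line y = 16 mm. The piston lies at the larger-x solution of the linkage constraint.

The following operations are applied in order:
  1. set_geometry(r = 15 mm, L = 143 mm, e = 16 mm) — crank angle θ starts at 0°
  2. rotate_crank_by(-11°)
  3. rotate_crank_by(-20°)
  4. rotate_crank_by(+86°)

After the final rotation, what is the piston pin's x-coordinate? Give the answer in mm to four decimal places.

151.5554

set_geometry: r = 15 mm, L = 143 mm, e = 16 mm; θ ← 0°
rotate_crank_by(-11°): θ ← 0° -11° = -11°
rotate_crank_by(-20°): θ ← -11° -20° = -31°
rotate_crank_by(+86°): θ ← -31° +86° = 55°
crank pin P = (r cos θ, r sin θ) = (8.603647, 12.287281)
h = r sin θ − e = 12.287281 − 16 = -3.712719
x = r cos θ + √(L² − h²) = 8.603647 + √(20449.0 − 13.7843) = 8.603647 + 142.951795 = 151.555442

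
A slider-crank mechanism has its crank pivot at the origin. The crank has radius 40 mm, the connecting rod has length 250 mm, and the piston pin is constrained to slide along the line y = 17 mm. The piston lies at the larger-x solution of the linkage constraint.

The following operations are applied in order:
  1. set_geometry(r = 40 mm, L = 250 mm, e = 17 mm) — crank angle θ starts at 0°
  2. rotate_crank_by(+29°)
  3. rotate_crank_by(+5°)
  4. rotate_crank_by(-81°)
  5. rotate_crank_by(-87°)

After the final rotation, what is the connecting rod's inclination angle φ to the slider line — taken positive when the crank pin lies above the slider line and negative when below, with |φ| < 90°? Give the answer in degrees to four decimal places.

set_geometry: r = 40 mm, L = 250 mm, e = 17 mm; θ ← 0°
rotate_crank_by(+29°): θ ← 0° +29° = 29°
rotate_crank_by(+5°): θ ← 29° +5° = 34°
rotate_crank_by(-81°): θ ← 34° -81° = -47°
rotate_crank_by(-87°): θ ← -47° -87° = -134°
crank pin P = (r cos θ, r sin θ) = (-27.786335, -28.773592)
h = r sin θ − e = -28.773592 − 17 = -45.773592
sin φ = h / L = -45.773592 / 250 = -0.18309437
φ = arcsin(-0.18309437) = -10.550050°

-10.5501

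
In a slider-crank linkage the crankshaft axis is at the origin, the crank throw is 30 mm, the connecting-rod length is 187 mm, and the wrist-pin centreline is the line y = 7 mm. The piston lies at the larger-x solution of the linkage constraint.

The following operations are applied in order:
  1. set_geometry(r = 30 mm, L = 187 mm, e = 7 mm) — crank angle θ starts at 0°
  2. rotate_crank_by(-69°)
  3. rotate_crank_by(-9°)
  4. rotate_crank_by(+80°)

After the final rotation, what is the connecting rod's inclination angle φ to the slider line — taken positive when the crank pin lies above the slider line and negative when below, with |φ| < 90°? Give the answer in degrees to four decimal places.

-1.8243

set_geometry: r = 30 mm, L = 187 mm, e = 7 mm; θ ← 0°
rotate_crank_by(-69°): θ ← 0° -69° = -69°
rotate_crank_by(-9°): θ ← -69° -9° = -78°
rotate_crank_by(+80°): θ ← -78° +80° = 2°
crank pin P = (r cos θ, r sin θ) = (29.981725, 1.046985)
h = r sin θ − e = 1.046985 − 7 = -5.953015
sin φ = h / L = -5.953015 / 187 = -0.03183431
φ = arcsin(-0.03183431) = -1.824280°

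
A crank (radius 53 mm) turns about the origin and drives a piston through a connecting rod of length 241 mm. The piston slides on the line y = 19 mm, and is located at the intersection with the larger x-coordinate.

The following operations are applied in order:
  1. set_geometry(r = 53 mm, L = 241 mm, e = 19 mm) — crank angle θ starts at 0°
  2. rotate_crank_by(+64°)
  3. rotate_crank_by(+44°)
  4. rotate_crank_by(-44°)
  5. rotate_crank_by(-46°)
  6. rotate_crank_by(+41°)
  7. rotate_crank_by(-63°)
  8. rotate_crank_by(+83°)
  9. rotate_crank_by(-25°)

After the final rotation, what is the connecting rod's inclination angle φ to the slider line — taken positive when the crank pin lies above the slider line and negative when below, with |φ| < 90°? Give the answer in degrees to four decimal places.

set_geometry: r = 53 mm, L = 241 mm, e = 19 mm; θ ← 0°
rotate_crank_by(+64°): θ ← 0° +64° = 64°
rotate_crank_by(+44°): θ ← 64° +44° = 108°
rotate_crank_by(-44°): θ ← 108° -44° = 64°
rotate_crank_by(-46°): θ ← 64° -46° = 18°
rotate_crank_by(+41°): θ ← 18° +41° = 59°
rotate_crank_by(-63°): θ ← 59° -63° = -4°
rotate_crank_by(+83°): θ ← -4° +83° = 79°
rotate_crank_by(-25°): θ ← 79° -25° = 54°
crank pin P = (r cos θ, r sin θ) = (31.152618, 42.877901)
h = r sin θ − e = 42.877901 − 19 = 23.877901
sin φ = h / L = 23.877901 / 241 = 0.09907843
φ = arcsin(0.09907843) = 5.686105°

5.6861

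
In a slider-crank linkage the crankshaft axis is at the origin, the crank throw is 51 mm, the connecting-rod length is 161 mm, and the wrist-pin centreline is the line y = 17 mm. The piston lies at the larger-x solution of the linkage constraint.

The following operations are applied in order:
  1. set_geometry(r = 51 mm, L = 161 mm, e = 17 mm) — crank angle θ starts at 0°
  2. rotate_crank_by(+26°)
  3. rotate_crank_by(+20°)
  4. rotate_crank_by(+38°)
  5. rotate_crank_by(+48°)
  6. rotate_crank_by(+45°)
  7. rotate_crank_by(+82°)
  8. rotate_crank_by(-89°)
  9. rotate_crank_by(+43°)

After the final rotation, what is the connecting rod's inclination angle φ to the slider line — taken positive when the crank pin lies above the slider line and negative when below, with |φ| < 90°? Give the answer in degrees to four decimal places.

set_geometry: r = 51 mm, L = 161 mm, e = 17 mm; θ ← 0°
rotate_crank_by(+26°): θ ← 0° +26° = 26°
rotate_crank_by(+20°): θ ← 26° +20° = 46°
rotate_crank_by(+38°): θ ← 46° +38° = 84°
rotate_crank_by(+48°): θ ← 84° +48° = 132°
rotate_crank_by(+45°): θ ← 132° +45° = 177°
rotate_crank_by(+82°): θ ← 177° +82° = 259°
rotate_crank_by(-89°): θ ← 259° -89° = 170°
rotate_crank_by(+43°): θ ← 170° +43° = 213°
crank pin P = (r cos θ, r sin θ) = (-42.772199, -27.776591)
h = r sin θ − e = -27.776591 − 17 = -44.776591
sin φ = h / L = -44.776591 / 161 = -0.27811547
φ = arcsin(-0.27811547) = -16.147762°

-16.1478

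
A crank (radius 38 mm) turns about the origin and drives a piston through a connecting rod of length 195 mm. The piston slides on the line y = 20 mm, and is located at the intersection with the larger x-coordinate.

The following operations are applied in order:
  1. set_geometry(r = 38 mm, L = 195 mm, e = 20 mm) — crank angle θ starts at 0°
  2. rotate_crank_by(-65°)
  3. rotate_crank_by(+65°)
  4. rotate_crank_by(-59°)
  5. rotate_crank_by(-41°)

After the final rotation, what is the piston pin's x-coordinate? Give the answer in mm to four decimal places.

179.7549

set_geometry: r = 38 mm, L = 195 mm, e = 20 mm; θ ← 0°
rotate_crank_by(-65°): θ ← 0° -65° = -65°
rotate_crank_by(+65°): θ ← -65° +65° = 0°
rotate_crank_by(-59°): θ ← 0° -59° = -59°
rotate_crank_by(-41°): θ ← -59° -41° = -100°
crank pin P = (r cos θ, r sin θ) = (-6.598631, -37.422695)
h = r sin θ − e = -37.422695 − 20 = -57.422695
x = r cos θ + √(L² − h²) = -6.598631 + √(38025.0 − 3297.3659) = -6.598631 + 186.353519 = 179.754889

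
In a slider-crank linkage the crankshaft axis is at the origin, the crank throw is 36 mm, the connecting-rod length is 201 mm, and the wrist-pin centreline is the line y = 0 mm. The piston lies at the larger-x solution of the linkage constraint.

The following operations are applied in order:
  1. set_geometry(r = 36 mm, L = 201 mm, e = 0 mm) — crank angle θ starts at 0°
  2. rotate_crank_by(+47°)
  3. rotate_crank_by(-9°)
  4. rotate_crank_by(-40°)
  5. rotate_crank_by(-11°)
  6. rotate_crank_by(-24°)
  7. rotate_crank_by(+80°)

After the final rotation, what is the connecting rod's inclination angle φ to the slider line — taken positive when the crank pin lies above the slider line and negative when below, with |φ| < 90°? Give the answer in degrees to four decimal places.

7.0161

set_geometry: r = 36 mm, L = 201 mm, e = 0 mm; θ ← 0°
rotate_crank_by(+47°): θ ← 0° +47° = 47°
rotate_crank_by(-9°): θ ← 47° -9° = 38°
rotate_crank_by(-40°): θ ← 38° -40° = -2°
rotate_crank_by(-11°): θ ← -2° -11° = -13°
rotate_crank_by(-24°): θ ← -13° -24° = -37°
rotate_crank_by(+80°): θ ← -37° +80° = 43°
crank pin P = (r cos θ, r sin θ) = (26.328733, 24.551941)
h = r sin θ − e = 24.551941 − 0 = 24.551941
sin φ = h / L = 24.551941 / 201 = 0.12214896
φ = arcsin(0.12214896) = 7.016141°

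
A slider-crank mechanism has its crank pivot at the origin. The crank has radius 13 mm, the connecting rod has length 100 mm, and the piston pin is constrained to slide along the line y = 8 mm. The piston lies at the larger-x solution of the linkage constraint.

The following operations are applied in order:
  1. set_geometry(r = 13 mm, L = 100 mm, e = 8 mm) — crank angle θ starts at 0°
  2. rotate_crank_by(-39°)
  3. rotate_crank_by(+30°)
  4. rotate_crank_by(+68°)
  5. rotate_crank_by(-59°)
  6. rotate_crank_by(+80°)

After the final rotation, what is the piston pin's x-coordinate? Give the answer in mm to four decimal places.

102.1420

set_geometry: r = 13 mm, L = 100 mm, e = 8 mm; θ ← 0°
rotate_crank_by(-39°): θ ← 0° -39° = -39°
rotate_crank_by(+30°): θ ← -39° +30° = -9°
rotate_crank_by(+68°): θ ← -9° +68° = 59°
rotate_crank_by(-59°): θ ← 59° -59° = 0°
rotate_crank_by(+80°): θ ← 0° +80° = 80°
crank pin P = (r cos θ, r sin θ) = (2.257426, 12.802501)
h = r sin θ − e = 12.802501 − 8 = 4.802501
x = r cos θ + √(L² − h²) = 2.257426 + √(10000.0 − 23.0640) = 2.257426 + 99.884613 = 102.142040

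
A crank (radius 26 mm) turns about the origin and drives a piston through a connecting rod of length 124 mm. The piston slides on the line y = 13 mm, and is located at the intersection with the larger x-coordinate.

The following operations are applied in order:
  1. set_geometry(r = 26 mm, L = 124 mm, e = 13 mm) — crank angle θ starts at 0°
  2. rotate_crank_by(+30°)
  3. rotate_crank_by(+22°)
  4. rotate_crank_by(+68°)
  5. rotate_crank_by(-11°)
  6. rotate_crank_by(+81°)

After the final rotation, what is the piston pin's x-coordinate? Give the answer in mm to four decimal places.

set_geometry: r = 26 mm, L = 124 mm, e = 13 mm; θ ← 0°
rotate_crank_by(+30°): θ ← 0° +30° = 30°
rotate_crank_by(+22°): θ ← 30° +22° = 52°
rotate_crank_by(+68°): θ ← 52° +68° = 120°
rotate_crank_by(-11°): θ ← 120° -11° = 109°
rotate_crank_by(+81°): θ ← 109° +81° = 190°
crank pin P = (r cos θ, r sin θ) = (-25.605002, -4.514853)
h = r sin θ − e = -4.514853 − 13 = -17.514853
x = r cos θ + √(L² − h²) = -25.605002 + √(15376.0 − 306.7701) = -25.605002 + 122.756792 = 97.151790

97.1518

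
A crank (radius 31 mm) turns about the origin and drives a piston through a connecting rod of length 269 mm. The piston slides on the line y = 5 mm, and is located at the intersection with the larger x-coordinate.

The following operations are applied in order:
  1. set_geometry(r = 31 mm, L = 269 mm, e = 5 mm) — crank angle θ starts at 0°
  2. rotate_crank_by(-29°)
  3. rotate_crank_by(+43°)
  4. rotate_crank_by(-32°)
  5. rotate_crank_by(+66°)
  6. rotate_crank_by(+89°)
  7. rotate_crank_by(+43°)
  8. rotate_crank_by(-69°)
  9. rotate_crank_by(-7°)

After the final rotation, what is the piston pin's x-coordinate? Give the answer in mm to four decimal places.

260.3288

set_geometry: r = 31 mm, L = 269 mm, e = 5 mm; θ ← 0°
rotate_crank_by(-29°): θ ← 0° -29° = -29°
rotate_crank_by(+43°): θ ← -29° +43° = 14°
rotate_crank_by(-32°): θ ← 14° -32° = -18°
rotate_crank_by(+66°): θ ← -18° +66° = 48°
rotate_crank_by(+89°): θ ← 48° +89° = 137°
rotate_crank_by(+43°): θ ← 137° +43° = 180°
rotate_crank_by(-69°): θ ← 180° -69° = 111°
rotate_crank_by(-7°): θ ← 111° -7° = 104°
crank pin P = (r cos θ, r sin θ) = (-7.499579, 30.079168)
h = r sin θ − e = 30.079168 − 5 = 25.079168
x = r cos θ + √(L² − h²) = -7.499579 + √(72361.0 − 628.9646) = -7.499579 + 267.828369 = 260.328790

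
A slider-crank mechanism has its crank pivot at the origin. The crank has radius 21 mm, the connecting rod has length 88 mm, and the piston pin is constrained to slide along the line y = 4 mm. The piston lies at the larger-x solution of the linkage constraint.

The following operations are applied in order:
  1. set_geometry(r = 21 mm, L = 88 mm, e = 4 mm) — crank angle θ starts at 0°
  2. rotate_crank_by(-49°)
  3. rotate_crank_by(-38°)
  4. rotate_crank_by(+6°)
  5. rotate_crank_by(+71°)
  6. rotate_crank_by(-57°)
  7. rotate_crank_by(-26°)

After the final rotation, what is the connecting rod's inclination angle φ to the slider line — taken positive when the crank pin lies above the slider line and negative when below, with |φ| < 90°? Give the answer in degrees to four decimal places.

-16.4850

set_geometry: r = 21 mm, L = 88 mm, e = 4 mm; θ ← 0°
rotate_crank_by(-49°): θ ← 0° -49° = -49°
rotate_crank_by(-38°): θ ← -49° -38° = -87°
rotate_crank_by(+6°): θ ← -87° +6° = -81°
rotate_crank_by(+71°): θ ← -81° +71° = -10°
rotate_crank_by(-57°): θ ← -10° -57° = -67°
rotate_crank_by(-26°): θ ← -67° -26° = -93°
crank pin P = (r cos θ, r sin θ) = (-1.099055, -20.971220)
h = r sin θ − e = -20.971220 − 4 = -24.971220
sin φ = h / L = -24.971220 / 88 = -0.28376387
φ = arcsin(-0.28376387) = -16.484973°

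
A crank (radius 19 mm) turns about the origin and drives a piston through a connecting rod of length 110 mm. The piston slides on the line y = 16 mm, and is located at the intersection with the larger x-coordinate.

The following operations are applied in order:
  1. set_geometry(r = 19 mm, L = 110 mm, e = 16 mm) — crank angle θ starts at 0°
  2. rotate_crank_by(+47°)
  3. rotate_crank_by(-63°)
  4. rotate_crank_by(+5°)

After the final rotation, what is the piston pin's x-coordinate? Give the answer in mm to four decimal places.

126.8861

set_geometry: r = 19 mm, L = 110 mm, e = 16 mm; θ ← 0°
rotate_crank_by(+47°): θ ← 0° +47° = 47°
rotate_crank_by(-63°): θ ← 47° -63° = -16°
rotate_crank_by(+5°): θ ← -16° +5° = -11°
crank pin P = (r cos θ, r sin θ) = (18.650916, -3.625371)
h = r sin θ − e = -3.625371 − 16 = -19.625371
x = r cos θ + √(L² − h²) = 18.650916 + √(12100.0 − 385.1552) = 18.650916 + 108.235137 = 126.886053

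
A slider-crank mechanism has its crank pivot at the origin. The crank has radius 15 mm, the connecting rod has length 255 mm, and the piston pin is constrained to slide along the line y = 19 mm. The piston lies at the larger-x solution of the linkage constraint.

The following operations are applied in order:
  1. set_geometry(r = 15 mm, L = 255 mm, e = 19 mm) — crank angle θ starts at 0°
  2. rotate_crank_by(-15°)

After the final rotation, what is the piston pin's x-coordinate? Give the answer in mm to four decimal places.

268.4601

set_geometry: r = 15 mm, L = 255 mm, e = 19 mm; θ ← 0°
rotate_crank_by(-15°): θ ← 0° -15° = -15°
crank pin P = (r cos θ, r sin θ) = (14.488887, -3.882286)
h = r sin θ − e = -3.882286 − 19 = -22.882286
x = r cos θ + √(L² − h²) = 14.488887 + √(65025.0 − 523.5990) = 14.488887 + 253.971260 = 268.460148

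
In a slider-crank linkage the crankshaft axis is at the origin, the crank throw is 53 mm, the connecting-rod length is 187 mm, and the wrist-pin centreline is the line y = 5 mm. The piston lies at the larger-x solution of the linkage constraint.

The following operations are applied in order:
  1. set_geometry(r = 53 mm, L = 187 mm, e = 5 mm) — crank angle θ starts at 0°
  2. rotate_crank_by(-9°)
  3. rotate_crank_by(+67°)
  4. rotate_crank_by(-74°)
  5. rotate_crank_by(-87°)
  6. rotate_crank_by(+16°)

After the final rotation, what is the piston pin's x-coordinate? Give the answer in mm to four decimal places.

180.5754

set_geometry: r = 53 mm, L = 187 mm, e = 5 mm; θ ← 0°
rotate_crank_by(-9°): θ ← 0° -9° = -9°
rotate_crank_by(+67°): θ ← -9° +67° = 58°
rotate_crank_by(-74°): θ ← 58° -74° = -16°
rotate_crank_by(-87°): θ ← -16° -87° = -103°
rotate_crank_by(+16°): θ ← -103° +16° = -87°
crank pin P = (r cos θ, r sin θ) = (2.773806, -52.927365)
h = r sin θ − e = -52.927365 − 5 = -57.927365
x = r cos θ + √(L² − h²) = 2.773806 + √(34969.0 − 3355.5797) = 2.773806 + 177.801632 = 180.575438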